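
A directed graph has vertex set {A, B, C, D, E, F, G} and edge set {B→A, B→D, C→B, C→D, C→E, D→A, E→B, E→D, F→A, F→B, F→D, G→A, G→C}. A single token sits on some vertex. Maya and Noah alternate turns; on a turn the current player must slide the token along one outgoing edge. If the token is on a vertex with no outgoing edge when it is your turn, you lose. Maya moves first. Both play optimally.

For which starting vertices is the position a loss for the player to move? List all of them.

A, E

Compute win/loss labels from the base case upward. A position with no move is L. Any other position is W if it can reach an L in one move, else L.
Every edge goes from a vertex to one that appears earlier in the order A, D, B, E, C, F, G, so processing vertices in that order labels each vertex after all of its successors.
A: no outgoing edge → L
D: →A(L), so W
B: →A(L), so W
E: →B(W), D(W) — all W, so L
C: →E(L), so W
F: →A(L), so W
G: →A(L), so W
Reading off the rows marked L gives the requested list; there are 2 such vertices.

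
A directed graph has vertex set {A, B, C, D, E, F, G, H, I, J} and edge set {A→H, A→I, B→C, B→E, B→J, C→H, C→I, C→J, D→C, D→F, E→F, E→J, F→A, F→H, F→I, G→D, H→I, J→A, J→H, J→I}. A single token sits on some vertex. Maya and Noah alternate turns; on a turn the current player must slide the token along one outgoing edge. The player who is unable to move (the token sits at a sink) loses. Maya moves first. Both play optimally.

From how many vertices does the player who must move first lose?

3

Build the W/L table. Terminal = L. A non-terminal position is W if it has a move to some L; otherwise it is L.
Every edge goes from a vertex to one that appears earlier in the order I, H, A, F, J, C, D, E, B, G, so processing vertices in that order labels each vertex after all of its successors.
I: no outgoing edge → L
H: can move to I, which is L ⇒ W
A: can move to I, which is L ⇒ W
F: can move to I, which is L ⇒ W
J: can move to I, which is L ⇒ W
C: can move to I, which is L ⇒ W
D: moves to C(W), F(W); every one is W ⇒ L
E: moves to J(W), F(W); every one is W ⇒ L
B: can move to E, which is L ⇒ W
G: can move to D, which is L ⇒ W
The L vertices are D, E, I; that is 3 in all.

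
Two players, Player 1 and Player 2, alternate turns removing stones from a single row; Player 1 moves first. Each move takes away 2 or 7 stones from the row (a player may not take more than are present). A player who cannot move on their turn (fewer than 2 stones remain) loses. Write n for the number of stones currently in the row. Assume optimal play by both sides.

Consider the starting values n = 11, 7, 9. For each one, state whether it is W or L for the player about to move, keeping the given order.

Build the W/L table. Terminal = L. A non-terminal position is W if it has a move to some L; otherwise it is L.
n=0: no move → L
n=1: no move → L
n=2: →0(L), so W
n=3: →1(L), so W
n=4: →2(W) only, which is W, so L
n=5: →3(W) only, which is W, so L
n=6: →4(L), so W
n=7: →5(L), so W
n=8: →1(L), so W
n=9: →7(W), 2(W) — all W, so L
n=10: →8(W), 3(W) — all W, so L
n=11: →9(L), so W

11: W, 7: W, 9: L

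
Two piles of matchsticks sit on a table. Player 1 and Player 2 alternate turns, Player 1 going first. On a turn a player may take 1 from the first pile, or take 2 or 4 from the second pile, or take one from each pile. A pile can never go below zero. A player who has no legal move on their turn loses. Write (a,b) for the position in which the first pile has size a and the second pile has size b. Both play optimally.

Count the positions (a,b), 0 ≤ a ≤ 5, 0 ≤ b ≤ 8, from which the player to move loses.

Build the W/L table. Terminal = L. A non-terminal position is W if it has a move to some L; otherwise it is L.
Every move lowers a or b (never raises either), so fill the grid row by row in increasing a, and left to right within a row: each cell's successors are then already labelled.
      b=0  b=1  b=2  b=3  b=4  b=5  b=6  b=7  b=8
a=0:    L    L    W    W    W    W    L    L    W
a=1:    W    W    W    L    L    W    W    W    W
a=2:    L    L    W    W    W    W    L    L    W
a=3:    W    W    W    L    L    W    W    W    W
a=4:    L    L    W    W    W    W    L    L    W
a=5:    W    W    W    L    L    W    W    W    W
Cells with no legal move (terminal, hence L): (0,0), (0,1).
The remaining L cells, each justified by listing all of its moves:
(0,6): moves to (0,4)(W), (0,2)(W); every one is W ⇒ L
(0,7): moves to (0,5)(W), (0,3)(W); every one is W ⇒ L
(1,3): moves to (0,3)(W), (1,1)(W), (0,2)(W); every one is W ⇒ L
(1,4): moves to (0,4)(W), (1,2)(W), (1,0)(W), (0,3)(W); every one is W ⇒ L
(2,0): the only move is to (1,0)(W), a W ⇒ L
(2,1): moves to (1,1)(W), (1,0)(W); every one is W ⇒ L
(2,6): moves to (1,6)(W), (2,4)(W), (2,2)(W), (1,5)(W); every one is W ⇒ L
(2,7): moves to (1,7)(W), (2,5)(W), (2,3)(W), (1,6)(W); every one is W ⇒ L
(3,3): moves to (2,3)(W), (3,1)(W), (2,2)(W); every one is W ⇒ L
(3,4): moves to (2,4)(W), (3,2)(W), (3,0)(W), (2,3)(W); every one is W ⇒ L
(4,0): the only move is to (3,0)(W), a W ⇒ L
(4,1): moves to (3,1)(W), (3,0)(W); every one is W ⇒ L
(4,6): moves to (3,6)(W), (4,4)(W), (4,2)(W), (3,5)(W); every one is W ⇒ L
(4,7): moves to (3,7)(W), (4,5)(W), (4,3)(W), (3,6)(W); every one is W ⇒ L
(5,3): moves to (4,3)(W), (5,1)(W), (4,2)(W); every one is W ⇒ L
(5,4): moves to (4,4)(W), (5,2)(W), (5,0)(W), (4,3)(W); every one is W ⇒ L
Every other cell has at least one move into one of the L cells above, so it is W.
L cells per row: a=0: 4, a=1: 2, a=2: 4, a=3: 2, a=4: 4, a=5: 2; total 18.

18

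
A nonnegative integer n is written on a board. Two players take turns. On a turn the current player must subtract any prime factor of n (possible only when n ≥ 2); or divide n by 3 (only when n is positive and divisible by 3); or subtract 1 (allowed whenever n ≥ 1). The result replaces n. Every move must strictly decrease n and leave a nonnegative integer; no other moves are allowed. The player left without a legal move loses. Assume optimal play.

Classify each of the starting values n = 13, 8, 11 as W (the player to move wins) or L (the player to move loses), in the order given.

13: W, 8: L, 11: W

Compute win/loss labels from the base case upward. A position with no move is L. Any other position is W if it can reach an L in one move, else L.
n=0: no move → L
n=1: reaches L-position 0 → W
n=2: reaches L-position 0 → W
n=3: reaches L-position 0 → W
n=4: only reaches 2(W), 3(W), all W → L
n=5: reaches L-position 0 → W
n=6: reaches L-position 4 → W
n=7: reaches L-position 0 → W
n=8: only reaches 6(W), 7(W), all W → L
n=9: reaches L-position 8 → W
n=10: reaches L-position 8 → W
n=11: reaches L-position 0 → W
n=12: reaches L-position 4 → W
n=13: reaches L-position 0 → W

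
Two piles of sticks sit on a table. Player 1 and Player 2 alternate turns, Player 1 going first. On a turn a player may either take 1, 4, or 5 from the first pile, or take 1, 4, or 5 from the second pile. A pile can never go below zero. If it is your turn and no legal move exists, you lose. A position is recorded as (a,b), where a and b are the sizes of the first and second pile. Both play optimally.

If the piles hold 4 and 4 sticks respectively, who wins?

Build the W/L table. Terminal = L. A non-terminal position is W if it has a move to some L; otherwise it is L.
No move ever increases a pile, so every position that can arise here has a ≤ 4 and b ≤ 4; it is enough to label the cells with 0 ≤ a ≤ 4 and 0 ≤ b ≤ 4.
Every move lowers a or b (never raises either), so fill the grid row by row in increasing a, and left to right within a row: each cell's successors are then already labelled.
      b=0  b=1  b=2  b=3  b=4
a=0:    L    W    L    W    W
a=1:    W    L    W    L    W
a=2:    L    W    L    W    W
a=3:    W    L    W    L    W
a=4:    W    W    W    W    L
Cells with no legal move (terminal, hence L): (0,0).
The remaining L cells, each justified by listing all of its moves:
(0,2): L (sole option (0,1)(W) is W)
(1,1): L (options (0,1)(W), (1,0)(W) are all W)
(1,3): L (options (0,3)(W), (1,2)(W) are all W)
(2,0): L (sole option (1,0)(W) is W)
(2,2): L (options (1,2)(W), (2,1)(W) are all W)
(3,1): L (options (2,1)(W), (3,0)(W) are all W)
(3,3): L (options (2,3)(W), (3,2)(W) are all W)
(4,4): L (options (3,4)(W), (0,4)(W), (4,3)(W), (4,0)(W) are all W)
Every other cell has at least one move into one of the L cells above, so it is W.
The starting position (4,4) is L: whatever Player 1 does, the opponent receives a W position.

Player 2 wins.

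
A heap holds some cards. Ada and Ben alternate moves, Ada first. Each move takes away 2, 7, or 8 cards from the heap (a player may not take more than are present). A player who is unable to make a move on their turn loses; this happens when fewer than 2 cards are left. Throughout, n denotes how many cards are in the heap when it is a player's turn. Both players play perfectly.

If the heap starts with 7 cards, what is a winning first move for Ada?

Work bottom-up. With no move the player to move loses. Otherwise the position is W if at least one move leads to an L position for the opponent, and L if every move leads to a W.
n=0: no move → L
n=1: no move → L
n=2: reaches L-position 0 → W
n=3: reaches L-position 1 → W
n=4: only reaches 2(W), which is W → L
n=5: only reaches 3(W), which is W → L
n=6: reaches L-position 4 → W
n=7: reaches L-position 5 → W
From 7, the L positions reachable in one move are: 5, 0. Any move reaching one of these is winning.

Remove 2, leaving 5.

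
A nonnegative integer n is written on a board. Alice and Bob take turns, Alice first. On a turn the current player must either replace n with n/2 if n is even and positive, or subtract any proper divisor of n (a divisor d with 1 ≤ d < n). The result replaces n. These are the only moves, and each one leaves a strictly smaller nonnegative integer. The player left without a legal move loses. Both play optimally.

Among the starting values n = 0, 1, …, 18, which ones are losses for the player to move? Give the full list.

0, 1, 3, 5, 7, 9, 11, 13, 15, 17

Label each position W (a win for the player to move) or L (a loss). A position with no legal move is L; any other position is W exactly when some move reaches an L, and L when every move reaches a W.
n=0: no move → L
n=1: no move → L
n=2: can move to 1, which is L ⇒ W
n=3: the only move is to 2(W), a W ⇒ L
n=4: can move to 3, which is L ⇒ W
n=5: the only move is to 4(W), a W ⇒ L
n=6: can move to 3, which is L ⇒ W
n=7: the only move is to 6(W), a W ⇒ L
n=8: can move to 7, which is L ⇒ W
n=9: moves to 6(W), 8(W); every one is W ⇒ L
n=10: can move to 5, which is L ⇒ W
n=11: the only move is to 10(W), a W ⇒ L
n=12: can move to 9, which is L ⇒ W
n=13: the only move is to 12(W), a W ⇒ L
n=14: can move to 7, which is L ⇒ W
n=15: moves to 10(W), 12(W), 14(W); every one is W ⇒ L
n=16: can move to 15, which is L ⇒ W
n=17: the only move is to 16(W), a W ⇒ L
n=18: can move to 9, which is L ⇒ W
The losing starting values of n are exactly the entries labelled L in this table (10 of them).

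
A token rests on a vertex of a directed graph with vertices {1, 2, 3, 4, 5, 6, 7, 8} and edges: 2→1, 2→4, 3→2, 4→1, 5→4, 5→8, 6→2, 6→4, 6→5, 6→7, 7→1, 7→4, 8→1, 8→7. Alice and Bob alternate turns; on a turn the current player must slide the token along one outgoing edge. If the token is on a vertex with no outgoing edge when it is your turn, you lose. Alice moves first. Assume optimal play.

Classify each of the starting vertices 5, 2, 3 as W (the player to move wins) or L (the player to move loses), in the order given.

Positions with no move are L. A position that does have a move is losing for the player to move precisely when every available move leads to a winning position for the opponent. Fill in the labels:
Every edge goes from a vertex to one that appears earlier in the order 1, 4, 2, 7, 8, 5, 6, 3, so processing vertices in that order labels each vertex after all of its successors.
1: no outgoing edge → L
4: →1(L), so W
2: →1(L), so W
7: →1(L), so W
8: →1(L), so W
5: →8(W), 4(W) — all W, so L
6: →5(L), so W
3: →2(W) only, which is W, so L

5: L, 2: W, 3: L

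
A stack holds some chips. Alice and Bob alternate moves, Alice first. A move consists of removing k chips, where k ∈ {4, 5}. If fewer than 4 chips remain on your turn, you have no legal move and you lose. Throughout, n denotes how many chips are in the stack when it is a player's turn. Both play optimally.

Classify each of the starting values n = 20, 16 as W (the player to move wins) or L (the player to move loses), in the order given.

Build the W/L table. Terminal = L. A non-terminal position is W if it has a move to some L; otherwise it is L.
n=0: no move → L
n=1: no move → L
n=2: no move → L
n=3: no move → L
n=4: W (go to 0, an L position)
n=5: W (go to 1, an L position)
n=6: W (go to 2, an L position)
n=7: W (go to 3, an L position)
n=8: W (go to 3, an L position)
n=9: L (options 5(W), 4(W) are all W)
n=10: L (options 6(W), 5(W) are all W)
n=11: L (options 7(W), 6(W) are all W)
n=12: L (options 8(W), 7(W) are all W)
n=13: W (go to 9, an L position)
n=14: W (go to 10, an L position)
n=15: W (go to 11, an L position)
n=16: W (go to 12, an L position)
n=17: W (go to 12, an L position)
n=18: L (options 14(W), 13(W) are all W)
n=19: L (options 15(W), 14(W) are all W)
n=20: L (options 16(W), 15(W) are all W)

20: L, 16: W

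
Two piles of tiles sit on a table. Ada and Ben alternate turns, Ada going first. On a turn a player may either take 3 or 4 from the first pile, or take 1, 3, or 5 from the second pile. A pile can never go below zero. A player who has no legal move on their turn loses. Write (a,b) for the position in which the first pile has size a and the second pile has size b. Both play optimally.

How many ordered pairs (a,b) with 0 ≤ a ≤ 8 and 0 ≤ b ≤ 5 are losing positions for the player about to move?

Compute win/loss labels from the base case upward. A position with no move is L. Any other position is W if it can reach an L in one move, else L.
Every move lowers a or b (never raises either), so fill the grid row by row in increasing a, and left to right within a row: each cell's successors are then already labelled.
      b=0  b=1  b=2  b=3  b=4  b=5
a=0:    L    W    L    W    L    W
a=1:    L    W    L    W    L    W
a=2:    L    W    L    W    L    W
a=3:    W    L    W    L    W    L
a=4:    W    L    W    L    W    L
a=5:    W    L    W    L    W    L
a=6:    W    W    W    W    W    W
a=7:    L    W    L    W    L    W
a=8:    L    W    L    W    L    W
Cells with no legal move (terminal, hence L): (0,0), (1,0), (2,0).
The remaining L cells, each justified by listing all of its moves:
(0,2): L (sole option (0,1)(W) is W)
(0,4): L (options (0,3)(W), (0,1)(W) are all W)
(1,2): L (sole option (1,1)(W) is W)
(1,4): L (options (1,3)(W), (1,1)(W) are all W)
(2,2): L (sole option (2,1)(W) is W)
(2,4): L (options (2,3)(W), (2,1)(W) are all W)
(3,1): L (options (0,1)(W), (3,0)(W) are all W)
(3,3): L (options (0,3)(W), (3,2)(W), (3,0)(W) are all W)
(3,5): L (options (0,5)(W), (3,4)(W), (3,2)(W), (3,0)(W) are all W)
(4,1): L (options (1,1)(W), (0,1)(W), (4,0)(W) are all W)
(4,3): L (options (1,3)(W), (0,3)(W), (4,2)(W), (4,0)(W) are all W)
(4,5): L (options (1,5)(W), (0,5)(W), (4,4)(W), (4,2)(W), (4,0)(W) are all W)
(5,1): L (options (2,1)(W), (1,1)(W), (5,0)(W) are all W)
(5,3): L (options (2,3)(W), (1,3)(W), (5,2)(W), (5,0)(W) are all W)
(5,5): L (options (2,5)(W), (1,5)(W), (5,4)(W), (5,2)(W), (5,0)(W) are all W)
(7,0): L (options (4,0)(W), (3,0)(W) are all W)
(7,2): L (options (4,2)(W), (3,2)(W), (7,1)(W) are all W)
(7,4): L (options (4,4)(W), (3,4)(W), (7,3)(W), (7,1)(W) are all W)
(8,0): L (options (5,0)(W), (4,0)(W) are all W)
(8,2): L (options (5,2)(W), (4,2)(W), (8,1)(W) are all W)
(8,4): L (options (5,4)(W), (4,4)(W), (8,3)(W), (8,1)(W) are all W)
Every other cell has at least one move into one of the L cells above, so it is W.
L cells per row: a=0: 3, a=1: 3, a=2: 3, a=3: 3, a=4: 3, a=5: 3, a=6: 0, a=7: 3, a=8: 3; total 24.

24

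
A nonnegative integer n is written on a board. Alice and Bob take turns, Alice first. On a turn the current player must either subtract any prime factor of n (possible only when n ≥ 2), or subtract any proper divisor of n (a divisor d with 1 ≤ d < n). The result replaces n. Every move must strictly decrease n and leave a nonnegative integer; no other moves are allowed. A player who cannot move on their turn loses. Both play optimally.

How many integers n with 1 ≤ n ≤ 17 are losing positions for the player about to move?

4

Classify positions by backward induction: terminal positions (no move available) are L. From any other position, the mover wins iff some move reaches an L.
n=0: no move → L
n=1: no move → L
n=2: →0(L), so W
n=3: →0(L), so W
n=4: →2(W), 3(W) — all W, so L
n=5: →0(L), so W
n=6: →4(L), so W
n=7: →0(L), so W
n=8: →4(L), so W
n=9: →6(W), 8(W) — all W, so L
n=10: →9(L), so W
n=11: →0(L), so W
n=12: →9(L), so W
n=13: →0(L), so W
n=14: →7(W), 12(W), 13(W) — all W, so L
n=15: →14(L), so W
n=16: →14(L), so W
n=17: →0(L), so W
L entries with 1 ≤ n ≤ 17 (n=0 is outside the asked range and is not counted): n = 1, 4, 9, 14; that makes 4.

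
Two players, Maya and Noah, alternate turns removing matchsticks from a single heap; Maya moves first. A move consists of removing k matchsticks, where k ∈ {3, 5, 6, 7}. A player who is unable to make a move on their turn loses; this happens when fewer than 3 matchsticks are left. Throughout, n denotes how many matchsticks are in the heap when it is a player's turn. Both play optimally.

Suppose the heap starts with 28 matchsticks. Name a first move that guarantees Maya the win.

Remove 6, leaving 22.

Classify positions by backward induction: terminal positions (no move available) are L. From any other position, the mover wins iff some move reaches an L.
n=0: no move → L
n=1: no move → L
n=2: no move → L
n=3: W (go to 0, an L position)
n=4: W (go to 1, an L position)
n=5: W (go to 2, an L position)
n=6: W (go to 1, an L position)
n=7: W (go to 2, an L position)
n=8: W (go to 2, an L position)
n=9: W (go to 2, an L position)
n=10: L (options 7(W), 5(W), 4(W), 3(W) are all W)
n=11: L (options 8(W), 6(W), 5(W), 4(W) are all W)
n=12: L (options 9(W), 7(W), 6(W), 5(W) are all W)
n=13: W (go to 10, an L position)
n=14: W (go to 11, an L position)
n=15: W (go to 12, an L position)
n=16: W (go to 11, an L position)
n=17: W (go to 12, an L position)
n=18: W (go to 12, an L position)
n=19: W (go to 12, an L position)
n=20: L (options 17(W), 15(W), 14(W), 13(W) are all W)
n=21: L (options 18(W), 16(W), 15(W), 14(W) are all W)
n=22: L (options 19(W), 17(W), 16(W), 15(W) are all W)
n=23: W (go to 20, an L position)
n=24: W (go to 21, an L position)
n=25: W (go to 22, an L position)
n=26: W (go to 21, an L position)
n=27: W (go to 22, an L position)
n=28: W (go to 22, an L position)
From 28, the L positions reachable in one move are: 22, 21. Any move reaching one of these is winning.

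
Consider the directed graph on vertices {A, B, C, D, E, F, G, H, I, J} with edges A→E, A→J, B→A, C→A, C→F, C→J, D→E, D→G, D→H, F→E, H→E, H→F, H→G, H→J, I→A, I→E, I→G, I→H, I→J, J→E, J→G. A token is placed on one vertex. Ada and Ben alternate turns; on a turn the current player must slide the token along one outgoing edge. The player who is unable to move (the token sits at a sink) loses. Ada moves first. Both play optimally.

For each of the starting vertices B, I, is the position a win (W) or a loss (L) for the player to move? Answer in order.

B: L, I: W

Work bottom-up. With no move the player to move loses. Otherwise the position is W if at least one move leads to an L position for the opponent, and L if every move leads to a W.
Every edge goes from a vertex to one that appears earlier in the order E, G, J, F, A, B, C, H, I, D, so processing vertices in that order labels each vertex after all of its successors.
E: no outgoing edge → L
G: no outgoing edge → L
J: W (go to G, an L position)
F: W (go to E, an L position)
A: W (go to E, an L position)
B: L (sole option A(W) is W)
C: L (options A(W), F(W), J(W) are all W)
H: W (go to G, an L position)
I: W (go to G, an L position)
D: W (go to G, an L position)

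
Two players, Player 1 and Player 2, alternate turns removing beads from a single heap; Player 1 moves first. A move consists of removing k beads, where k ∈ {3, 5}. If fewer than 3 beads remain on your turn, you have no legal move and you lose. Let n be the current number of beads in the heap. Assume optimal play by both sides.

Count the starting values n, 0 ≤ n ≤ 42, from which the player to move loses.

18

Compute win/loss labels from the base case upward. A position with no move is L. Any other position is W if it can reach an L in one move, else L.
n=0: no move → L
n=1: no move → L
n=2: no move → L
n=3: →0(L), so W
n=4: →1(L), so W
n=5: →2(L), so W
n=6: →1(L), so W
n=7: →2(L), so W
n=8: →5(W), 3(W) — all W, so L
n=9: →6(W), 4(W) — all W, so L
n=10: →7(W), 5(W) — all W, so L
n=11: →8(L), so W
n=12: →9(L), so W
n=13: →10(L), so W
n=14: →9(L), so W
n=15: →10(L), so W
n=16: →13(W), 11(W) — all W, so L
n=17: →14(W), 12(W) — all W, so L
n=18: →15(W), 13(W) — all W, so L
n=19: →16(L), so W
n=20: →17(L), so W
n=21: →18(L), so W
n=22: →17(L), so W
n=23: →18(L), so W
n=24: →21(W), 19(W) — all W, so L
n=25: →22(W), 20(W) — all W, so L
n=26: →23(W), 21(W) — all W, so L
n=27: →24(L), so W
n=28: →25(L), so W
n=29: →26(L), so W
n=30: →25(L), so W
n=31: →26(L), so W
n=32: →29(W), 27(W) — all W, so L
n=33: →30(W), 28(W) — all W, so L
n=34: →31(W), 29(W) — all W, so L
n=35: →32(L), so W
n=36: →33(L), so W
n=37: →34(L), so W
n=38: →33(L), so W
n=39: →34(L), so W
n=40: →37(W), 35(W) — all W, so L
n=41: →38(W), 36(W) — all W, so L
n=42: →39(W), 37(W) — all W, so L
L entries with 0 ≤ n ≤ 42: n = 0, 1, 2, 8, 9, 10, 16, 17, 18, 24, 25, 26, 32, 33, 34, 40, 41, 42; that makes 18.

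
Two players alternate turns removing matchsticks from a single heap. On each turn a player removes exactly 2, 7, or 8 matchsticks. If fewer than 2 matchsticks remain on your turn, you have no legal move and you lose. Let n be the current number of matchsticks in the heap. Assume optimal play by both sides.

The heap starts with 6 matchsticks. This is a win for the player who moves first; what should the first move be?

Remove 2, leaving 4.

Build the W/L table. Terminal = L. A non-terminal position is W if it has a move to some L; otherwise it is L.
n=0: no move → L
n=1: no move → L
n=2: reaches L-position 0 → W
n=3: reaches L-position 1 → W
n=4: only reaches 2(W), which is W → L
n=5: only reaches 3(W), which is W → L
n=6: reaches L-position 4 → W
From 6, the L positions reachable in one move are: 4.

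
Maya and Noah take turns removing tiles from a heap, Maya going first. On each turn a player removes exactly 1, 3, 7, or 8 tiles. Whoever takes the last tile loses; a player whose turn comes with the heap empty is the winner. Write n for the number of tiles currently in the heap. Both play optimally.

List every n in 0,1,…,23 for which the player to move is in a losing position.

Work bottom-up. With no move the player to move wins. Otherwise the position is W if at least one move leads to an L position for the opponent, and L if every move leads to a W.
n=0: no move; the opponent has just taken the last tile and therefore loses → W
n=1: →0(W) only, which is W, so L
n=2: →1(L), so W
n=3: →2(W), 0(W) — all W, so L
n=4: →3(L), so W
n=5: →4(W), 2(W) — all W, so L
n=6: →5(L), so W
n=7: →6(W), 4(W), 0(W) — all W, so L
n=8: →7(L), so W
n=9: →1(L), so W
n=10: →7(L), so W
n=11: →3(L), so W
n=12: →5(L), so W
n=13: →5(L), so W
n=14: →7(L), so W
n=15: →7(L), so W
n=16: →15(W), 13(W), 9(W), 8(W) — all W, so L
n=17: →16(L), so W
n=18: →17(W), 15(W), 11(W), 10(W) — all W, so L
n=19: →18(L), so W
n=20: →19(W), 17(W), 13(W), 12(W) — all W, so L
n=21: →20(L), so W
n=22: →21(W), 19(W), 15(W), 14(W) — all W, so L
n=23: →22(L), so W
The losing starting values of n are exactly the entries labelled L in this table (8 of them).

1, 3, 5, 7, 16, 18, 20, 22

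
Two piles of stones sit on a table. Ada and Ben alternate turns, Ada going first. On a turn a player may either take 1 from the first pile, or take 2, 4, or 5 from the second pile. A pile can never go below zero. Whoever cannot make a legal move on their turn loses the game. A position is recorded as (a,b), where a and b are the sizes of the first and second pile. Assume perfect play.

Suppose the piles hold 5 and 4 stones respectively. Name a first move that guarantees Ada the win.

Move to (5,2).

Build the W/L table. Terminal = L. A non-terminal position is W if it has a move to some L; otherwise it is L.
No move ever increases a pile, so every position that can arise here has a ≤ 5 and b ≤ 4; it is enough to label the cells with 0 ≤ a ≤ 5 and 0 ≤ b ≤ 4.
Every move lowers a or b (never raises either), so fill the grid row by row in increasing a, and left to right within a row: each cell's successors are then already labelled.
      b=0  b=1  b=2  b=3  b=4
a=0:    L    L    W    W    W
a=1:    W    W    L    L    W
a=2:    L    L    W    W    W
a=3:    W    W    L    L    W
a=4:    L    L    W    W    W
a=5:    W    W    L    L    W
Cells with no legal move (terminal, hence L): (0,0), (0,1).
The remaining L cells, each justified by listing all of its moves:
(1,2): →(0,2)(W), (1,0)(W) — all W, so L
(1,3): →(0,3)(W), (1,1)(W) — all W, so L
(2,0): →(1,0)(W) only, which is W, so L
(2,1): →(1,1)(W) only, which is W, so L
(3,2): →(2,2)(W), (3,0)(W) — all W, so L
(3,3): →(2,3)(W), (3,1)(W) — all W, so L
(4,0): →(3,0)(W) only, which is W, so L
(4,1): →(3,1)(W) only, which is W, so L
(5,2): →(4,2)(W), (5,0)(W) — all W, so L
(5,3): →(4,3)(W), (5,1)(W) — all W, so L
Every other cell has at least one move into one of the L cells above, so it is W.
From (5,4), the L positions reachable in one move are: (5,2).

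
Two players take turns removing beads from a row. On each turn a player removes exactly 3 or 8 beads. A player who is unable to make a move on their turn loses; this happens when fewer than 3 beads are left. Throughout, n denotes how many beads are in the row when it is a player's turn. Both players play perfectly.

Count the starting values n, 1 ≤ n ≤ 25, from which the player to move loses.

Classify positions by backward induction: terminal positions (no move available) are L. From any other position, the mover wins iff some move reaches an L.
n=0: no move → L
n=1: no move → L
n=2: no move → L
n=3: →0(L), so W
n=4: →1(L), so W
n=5: →2(L), so W
n=6: →3(W) only, which is W, so L
n=7: →4(W) only, which is W, so L
n=8: →0(L), so W
n=9: →6(L), so W
n=10: →7(L), so W
n=11: →8(W), 3(W) — all W, so L
n=12: →9(W), 4(W) — all W, so L
n=13: →10(W), 5(W) — all W, so L
n=14: →11(L), so W
n=15: →12(L), so W
n=16: →13(L), so W
n=17: →14(W), 9(W) — all W, so L
n=18: →15(W), 10(W) — all W, so L
n=19: →11(L), so W
n=20: →17(L), so W
n=21: →18(L), so W
n=22: →19(W), 14(W) — all W, so L
n=23: →20(W), 15(W) — all W, so L
n=24: →21(W), 16(W) — all W, so L
n=25: →22(L), so W
L entries with 1 ≤ n ≤ 25 (n=0 is outside the asked range and is not counted): n = 1, 2, 6, 7, 11, 12, 13, 17, 18, 22, 23, 24; that makes 12.

12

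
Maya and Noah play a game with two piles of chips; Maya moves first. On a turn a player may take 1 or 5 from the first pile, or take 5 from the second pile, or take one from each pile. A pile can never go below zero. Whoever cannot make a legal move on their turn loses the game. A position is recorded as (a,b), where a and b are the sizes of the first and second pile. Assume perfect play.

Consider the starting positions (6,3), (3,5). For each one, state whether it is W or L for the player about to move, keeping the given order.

(6,3): L, (3,5): W

Compute win/loss labels from the base case upward. A position with no move is L. Any other position is W if it can reach an L in one move, else L.
No move ever increases a pile, so every position that can arise here has a ≤ 6 and b ≤ 5; it is enough to label the cells with 0 ≤ a ≤ 6 and 0 ≤ b ≤ 5.
Every move lowers a or b (never raises either), so fill the grid row by row in increasing a, and left to right within a row: each cell's successors are then already labelled.
      b=0  b=1  b=2  b=3  b=4  b=5
a=0:    L    L    L    L    L    W
a=1:    W    W    W    W    W    W
a=2:    L    L    L    L    L    W
a=3:    W    W    W    W    W    W
a=4:    L    L    L    L    L    W
a=5:    W    W    W    W    W    W
a=6:    L    L    L    L    L    W
Cells with no legal move (terminal, hence L): (0,0), (0,1), (0,2), (0,3), (0,4).
The remaining L cells, each justified by listing all of its moves:
(2,0): →(1,0)(W) only, which is W, so L
(2,1): →(1,1)(W), (1,0)(W) — all W, so L
(2,2): →(1,2)(W), (1,1)(W) — all W, so L
(2,3): →(1,3)(W), (1,2)(W) — all W, so L
(2,4): →(1,4)(W), (1,3)(W) — all W, so L
(4,0): →(3,0)(W) only, which is W, so L
(4,1): →(3,1)(W), (3,0)(W) — all W, so L
(4,2): →(3,2)(W), (3,1)(W) — all W, so L
(4,3): →(3,3)(W), (3,2)(W) — all W, so L
(4,4): →(3,4)(W), (3,3)(W) — all W, so L
(6,0): →(5,0)(W), (1,0)(W) — all W, so L
(6,1): →(5,1)(W), (1,1)(W), (5,0)(W) — all W, so L
(6,2): →(5,2)(W), (1,2)(W), (5,1)(W) — all W, so L
(6,3): →(5,3)(W), (1,3)(W), (5,2)(W) — all W, so L
(6,4): →(5,4)(W), (1,4)(W), (5,3)(W) — all W, so L
Every other cell has at least one move into one of the L cells above, so it is W.
(6,3): one of the L cells justified above, so L
(3,5): the move to (2,4) reaches an L cell, so W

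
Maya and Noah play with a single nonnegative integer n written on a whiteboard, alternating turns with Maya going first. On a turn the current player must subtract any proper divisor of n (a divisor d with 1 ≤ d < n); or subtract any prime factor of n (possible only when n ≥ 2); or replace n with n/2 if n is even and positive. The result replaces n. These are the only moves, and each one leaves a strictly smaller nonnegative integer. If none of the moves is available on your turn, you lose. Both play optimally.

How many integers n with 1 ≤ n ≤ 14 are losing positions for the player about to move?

4

Use the standard recursion: the mover loses at a terminal position; elsewhere, the mover wins exactly when some move hands the opponent an L position.
n=0: no move → L
n=1: no move → L
n=2: W (go to 0, an L position)
n=3: W (go to 0, an L position)
n=4: L (options 2(W), 3(W) are all W)
n=5: W (go to 0, an L position)
n=6: W (go to 4, an L position)
n=7: W (go to 0, an L position)
n=8: W (go to 4, an L position)
n=9: L (options 6(W), 8(W) are all W)
n=10: W (go to 9, an L position)
n=11: W (go to 0, an L position)
n=12: W (go to 9, an L position)
n=13: W (go to 0, an L position)
n=14: L (options 7(W), 12(W), 13(W) are all W)
L entries with 1 ≤ n ≤ 14 (n=0 is outside the asked range and is not counted): n = 1, 4, 9, 14; that makes 4.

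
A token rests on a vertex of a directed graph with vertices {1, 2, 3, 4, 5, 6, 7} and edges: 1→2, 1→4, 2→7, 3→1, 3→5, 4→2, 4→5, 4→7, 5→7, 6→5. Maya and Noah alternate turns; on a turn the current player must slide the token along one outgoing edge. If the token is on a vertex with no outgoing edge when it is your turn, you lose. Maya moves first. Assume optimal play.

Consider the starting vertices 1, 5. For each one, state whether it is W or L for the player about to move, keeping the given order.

Use the standard recursion: the mover loses at a terminal position; elsewhere, the mover wins exactly when some move hands the opponent an L position.
Every edge goes from a vertex to one that appears earlier in the order 7, 5, 2, 4, 1, 3, 6, so processing vertices in that order labels each vertex after all of its successors.
7: no outgoing edge → L
5: W (go to 7, an L position)
2: W (go to 7, an L position)
4: W (go to 7, an L position)
1: L (options 4(W), 2(W) are all W)
3: W (go to 1, an L position)
6: L (sole option 5(W) is W)

1: L, 5: W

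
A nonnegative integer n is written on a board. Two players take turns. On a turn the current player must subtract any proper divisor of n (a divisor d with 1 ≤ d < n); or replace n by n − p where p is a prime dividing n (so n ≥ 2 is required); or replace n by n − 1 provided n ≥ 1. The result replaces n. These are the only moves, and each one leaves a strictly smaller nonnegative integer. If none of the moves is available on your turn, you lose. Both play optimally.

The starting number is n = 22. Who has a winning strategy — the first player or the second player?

The first player wins.

Build the W/L table. Terminal = L. A non-terminal position is W if it has a move to some L; otherwise it is L.
n=0: no move → L
n=1: W (go to 0, an L position)
n=2: W (go to 0, an L position)
n=3: W (go to 0, an L position)
n=4: L (options 2(W), 3(W) are all W)
n=5: W (go to 0, an L position)
n=6: W (go to 4, an L position)
n=7: W (go to 0, an L position)
n=8: W (go to 4, an L position)
n=9: L (options 6(W), 8(W) are all W)
n=10: W (go to 9, an L position)
n=11: W (go to 0, an L position)
n=12: W (go to 9, an L position)
n=13: W (go to 0, an L position)
n=14: L (options 7(W), 12(W), 13(W) are all W)
n=15: W (go to 14, an L position)
n=16: W (go to 14, an L position)
n=17: W (go to 0, an L position)
n=18: W (go to 9, an L position)
n=19: W (go to 0, an L position)
n=20: L (options 10(W), 15(W), 16(W), 18(W), 19(W) are all W)
n=21: W (go to 14, an L position)
n=22: W (go to 20, an L position)
The starting position 22 is W: the player to move should move to 20, handing over an L position.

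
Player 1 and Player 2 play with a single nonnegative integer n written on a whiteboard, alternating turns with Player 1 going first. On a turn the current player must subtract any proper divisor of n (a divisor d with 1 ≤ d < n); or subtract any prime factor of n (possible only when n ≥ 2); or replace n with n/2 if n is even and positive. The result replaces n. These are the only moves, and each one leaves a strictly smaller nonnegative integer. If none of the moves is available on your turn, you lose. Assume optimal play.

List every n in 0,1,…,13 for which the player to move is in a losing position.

0, 1, 4, 9

Positions with no move are L. A position that does have a move is losing for the player to move precisely when every available move leads to a winning position for the opponent. Fill in the labels:
n=0: no move → L
n=1: no move → L
n=2: can move to 0, which is L ⇒ W
n=3: can move to 0, which is L ⇒ W
n=4: moves to 2(W), 3(W); every one is W ⇒ L
n=5: can move to 0, which is L ⇒ W
n=6: can move to 4, which is L ⇒ W
n=7: can move to 0, which is L ⇒ W
n=8: can move to 4, which is L ⇒ W
n=9: moves to 6(W), 8(W); every one is W ⇒ L
n=10: can move to 9, which is L ⇒ W
n=11: can move to 0, which is L ⇒ W
n=12: can move to 9, which is L ⇒ W
n=13: can move to 0, which is L ⇒ W
The losing starting values of n are exactly the entries labelled L in this table (4 of them).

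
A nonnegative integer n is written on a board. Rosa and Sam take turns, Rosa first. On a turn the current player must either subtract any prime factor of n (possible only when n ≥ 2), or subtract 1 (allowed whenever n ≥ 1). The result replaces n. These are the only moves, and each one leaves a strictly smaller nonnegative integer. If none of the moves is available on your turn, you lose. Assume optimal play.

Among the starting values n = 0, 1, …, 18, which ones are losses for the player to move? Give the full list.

0, 4, 8, 12, 16

Classify positions by backward induction: terminal positions (no move available) are L. From any other position, the mover wins iff some move reaches an L.
n=0: no move → L
n=1: can move to 0, which is L ⇒ W
n=2: can move to 0, which is L ⇒ W
n=3: can move to 0, which is L ⇒ W
n=4: moves to 2(W), 3(W); every one is W ⇒ L
n=5: can move to 0, which is L ⇒ W
n=6: can move to 4, which is L ⇒ W
n=7: can move to 0, which is L ⇒ W
n=8: moves to 6(W), 7(W); every one is W ⇒ L
n=9: can move to 8, which is L ⇒ W
n=10: can move to 8, which is L ⇒ W
n=11: can move to 0, which is L ⇒ W
n=12: moves to 9(W), 10(W), 11(W); every one is W ⇒ L
n=13: can move to 0, which is L ⇒ W
n=14: can move to 12, which is L ⇒ W
n=15: can move to 12, which is L ⇒ W
n=16: moves to 14(W), 15(W); every one is W ⇒ L
n=17: can move to 0, which is L ⇒ W
n=18: can move to 16, which is L ⇒ W
Reading off the rows marked L gives the requested list; there are 5 such values of n.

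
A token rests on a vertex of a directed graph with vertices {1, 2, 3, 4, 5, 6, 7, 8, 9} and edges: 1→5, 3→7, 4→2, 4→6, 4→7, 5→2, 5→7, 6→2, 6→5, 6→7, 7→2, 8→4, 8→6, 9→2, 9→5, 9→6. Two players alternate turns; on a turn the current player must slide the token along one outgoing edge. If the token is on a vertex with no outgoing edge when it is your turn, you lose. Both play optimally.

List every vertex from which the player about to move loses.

Use the standard recursion: the mover loses at a terminal position; elsewhere, the mover wins exactly when some move hands the opponent an L position.
Every edge goes from a vertex to one that appears earlier in the order 2, 7, 5, 6, 1, 3, 9, 4, 8, so processing vertices in that order labels each vertex after all of its successors.
2: no outgoing edge → L
7: can move to 2, which is L ⇒ W
5: can move to 2, which is L ⇒ W
6: can move to 2, which is L ⇒ W
1: the only move is to 5(W), a W ⇒ L
3: the only move is to 7(W), a W ⇒ L
9: can move to 2, which is L ⇒ W
4: can move to 2, which is L ⇒ W
8: moves to 4(W), 6(W); every one is W ⇒ L
The losing starting vertices are exactly the entries labelled L in this table (4 of them).

1, 2, 3, 8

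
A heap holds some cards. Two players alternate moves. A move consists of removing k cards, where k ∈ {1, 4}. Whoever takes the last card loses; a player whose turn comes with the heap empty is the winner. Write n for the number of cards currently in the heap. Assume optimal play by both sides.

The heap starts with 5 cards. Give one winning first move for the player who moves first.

Work bottom-up. With no move the player to move wins. Otherwise the position is W if at least one move leads to an L position for the opponent, and L if every move leads to a W.
n=0: no move; the opponent has just taken the last card and therefore loses → W
n=1: →0(W) only, which is W, so L
n=2: →1(L), so W
n=3: →2(W) only, which is W, so L
n=4: →3(L), so W
n=5: →1(L), so W
From 5, the L positions reachable in one move are: 1.

Remove 4, leaving 1.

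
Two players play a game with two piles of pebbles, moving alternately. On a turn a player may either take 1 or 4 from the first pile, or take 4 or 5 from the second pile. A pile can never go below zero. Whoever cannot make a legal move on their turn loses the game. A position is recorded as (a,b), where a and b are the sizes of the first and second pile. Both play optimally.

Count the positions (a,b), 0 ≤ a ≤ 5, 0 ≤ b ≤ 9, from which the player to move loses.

Work bottom-up. With no move the player to move loses. Otherwise the position is W if at least one move leads to an L position for the opponent, and L if every move leads to a W.
Every move lowers a or b (never raises either), so fill the grid row by row in increasing a, and left to right within a row: each cell's successors are then already labelled.
      b=0  b=1  b=2  b=3  b=4  b=5  b=6  b=7  b=8  b=9
a=0:    L    L    L    L    W    W    W    W    W    L
a=1:    W    W    W    W    L    L    L    L    W    W
a=2:    L    L    L    L    W    W    W    W    W    L
a=3:    W    W    W    W    L    L    L    L    W    W
a=4:    W    W    W    W    W    W    W    W    L    W
a=5:    L    L    L    L    W    W    W    W    W    L
Cells with no legal move (terminal, hence L): (0,0), (0,1), (0,2), (0,3).
The remaining L cells, each justified by listing all of its moves:
(0,9): →(0,5)(W), (0,4)(W) — all W, so L
(1,4): →(0,4)(W), (1,0)(W) — all W, so L
(1,5): →(0,5)(W), (1,1)(W), (1,0)(W) — all W, so L
(1,6): →(0,6)(W), (1,2)(W), (1,1)(W) — all W, so L
(1,7): →(0,7)(W), (1,3)(W), (1,2)(W) — all W, so L
(2,0): →(1,0)(W) only, which is W, so L
(2,1): →(1,1)(W) only, which is W, so L
(2,2): →(1,2)(W) only, which is W, so L
(2,3): →(1,3)(W) only, which is W, so L
(2,9): →(1,9)(W), (2,5)(W), (2,4)(W) — all W, so L
(3,4): →(2,4)(W), (3,0)(W) — all W, so L
(3,5): →(2,5)(W), (3,1)(W), (3,0)(W) — all W, so L
(3,6): →(2,6)(W), (3,2)(W), (3,1)(W) — all W, so L
(3,7): →(2,7)(W), (3,3)(W), (3,2)(W) — all W, so L
(4,8): →(3,8)(W), (0,8)(W), (4,4)(W), (4,3)(W) — all W, so L
(5,0): →(4,0)(W), (1,0)(W) — all W, so L
(5,1): →(4,1)(W), (1,1)(W) — all W, so L
(5,2): →(4,2)(W), (1,2)(W) — all W, so L
(5,3): →(4,3)(W), (1,3)(W) — all W, so L
(5,9): →(4,9)(W), (1,9)(W), (5,5)(W), (5,4)(W) — all W, so L
Every other cell has at least one move into one of the L cells above, so it is W.
L cells per row: a=0: 5, a=1: 4, a=2: 5, a=3: 4, a=4: 1, a=5: 5; total 24.

24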